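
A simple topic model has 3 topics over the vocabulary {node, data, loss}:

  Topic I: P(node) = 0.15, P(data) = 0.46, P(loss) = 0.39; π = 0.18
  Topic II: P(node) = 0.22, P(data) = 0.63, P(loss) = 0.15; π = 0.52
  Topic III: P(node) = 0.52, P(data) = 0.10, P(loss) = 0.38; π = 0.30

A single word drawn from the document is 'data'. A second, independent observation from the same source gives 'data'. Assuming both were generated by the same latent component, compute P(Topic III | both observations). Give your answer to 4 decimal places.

By Bayes' theorem, P(k | x) = π_k f_k(x) / Σ_j π_j f_j(x).
Since both observations come from the same component, the likelihood for component k is f_k(x₁)·f_k(x₂).
  p_I = [0.46] × [0.46] = 0.2116
  p_II = [0.63] × [0.63] = 0.3969
  p_III = [0.1] × [0.1] = 0.01
Weight by the priors:
  π_I·p_I = 0.18 × 0.2116 = 0.038088
  π_II·p_II = 0.52 × 0.3969 = 0.206388
  π_III·p_III = 0.30 × 0.01 = 0.003
Normaliser: 0.038088 + 0.206388 + 0.003 = 0.247476
P(Topic III | x) ≈ 0.0121

0.0121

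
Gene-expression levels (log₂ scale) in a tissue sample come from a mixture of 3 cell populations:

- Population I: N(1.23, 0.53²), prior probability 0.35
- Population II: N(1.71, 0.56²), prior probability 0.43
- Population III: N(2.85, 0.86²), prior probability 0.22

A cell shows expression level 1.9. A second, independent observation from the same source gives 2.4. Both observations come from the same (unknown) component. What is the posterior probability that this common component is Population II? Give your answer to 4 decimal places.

0.7613

Apply Bayes' rule: the posterior for each component is proportional to its prior times its likelihood at x.
Since both observations come from the same component, the likelihood for component k is f_k(x₁)·f_k(x₂).
  f_I = [0.338545] × [0.0658292] = 0.0222861
  f_II = [0.672551] × [0.333468] = 0.224274
  f_III = [0.252021] × [0.404536] = 0.101952
Prior × likelihood for each component:
  P(Z=I)·f_I = 0.35 × 0.0222861 = 0.00780014
  P(Z=II)·f_II = 0.43 × 0.224274 = 0.0964379
  P(Z=III)·f_III = 0.22 × 0.101952 = 0.0224294
Normaliser: 0.00780014 + 0.0964379 + 0.0224294 = 0.126667
Responsibility of Population II: 0.0964379 / 0.126667 ≈ 0.7613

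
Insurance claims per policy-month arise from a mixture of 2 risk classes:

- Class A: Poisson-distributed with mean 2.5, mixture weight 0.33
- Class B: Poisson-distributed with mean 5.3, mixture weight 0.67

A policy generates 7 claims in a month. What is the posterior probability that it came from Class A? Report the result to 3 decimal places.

0.040

By Bayes' theorem, P(k | x) = P(Z=k) f_k(x) / Σ_j P(Z=j) f_j(x).
Poisson probabilities:
  L_A = 0.00994062
  L_B = 0.116343
Weight by the priors:
  P(Z=A)·L_A = 0.33 × 0.00994062 = 0.0032804
  P(Z=B)·L_B = 0.67 × 0.116343 = 0.0779497
Sum: 0.0032804 + 0.0779497 = 0.0812301
Responsibility of Class A: 0.0032804 / 0.0812301 ≈ 0.040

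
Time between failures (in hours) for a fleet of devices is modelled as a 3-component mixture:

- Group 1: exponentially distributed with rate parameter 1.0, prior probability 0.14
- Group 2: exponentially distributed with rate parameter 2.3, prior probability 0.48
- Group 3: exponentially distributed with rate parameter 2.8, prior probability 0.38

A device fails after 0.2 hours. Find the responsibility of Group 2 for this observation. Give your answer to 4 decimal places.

P(component k | x) = π_k·f_k(x) / marginal(x), where marginal(x) = Σ_j π_j·f_j(x).
Evaluate each component's likelihood at the observed value:
  p_1 = 0.818731
  p_2 = 1.45195
  p_3 = 1.59939
Multiply by the mixture weights:
  π_1·p_1 = 0.14 × 0.818731 = 0.114622
  π_2·p_2 = 0.48 × 1.45195 = 0.696937
  π_3·p_3 = 0.38 × 1.59939 = 0.607766
Normaliser: 0.114622 + 0.696937 + 0.607766 = 1.41933
So the posterior for Group 2 is 0.696937 / 1.41933 ≈ 0.4910.

0.4910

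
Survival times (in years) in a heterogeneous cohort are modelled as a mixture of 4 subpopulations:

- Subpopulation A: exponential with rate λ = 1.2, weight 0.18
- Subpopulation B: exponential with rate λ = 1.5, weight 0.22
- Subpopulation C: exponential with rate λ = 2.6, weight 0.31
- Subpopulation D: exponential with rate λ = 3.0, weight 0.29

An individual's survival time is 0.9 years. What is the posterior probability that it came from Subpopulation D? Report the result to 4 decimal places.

By Bayes' theorem, P(k | x) = w_k f_k(x) / Σ_j w_j f_j(x).
Exponential densities:
  f_A = 1.2·e^(−1.2·0.9) = 1.2·e^(−1.0800) = 0.407515
  f_B = 1.5·e^(−1.5·0.9) = 1.5·e^(−1.3500) = 0.38886
  f_C = 2.6·e^(−2.6·0.9) = 2.6·e^(−2.3400) = 0.250452
  f_D = 3.0·e^(−3.0·0.9) = 3.0·e^(−2.7000) = 0.201617
Multiply by the mixture weights:
  w_A·f_A = 0.18 × 0.407515 = 0.0733526
  w_B·f_B = 0.22 × 0.38886 = 0.0855493
  w_C·f_C = 0.31 × 0.250452 = 0.0776401
  w_D·f_D = 0.29 × 0.201617 = 0.0584688
Denominator: 0.0733526 + 0.0855493 + 0.0776401 + 0.0584688 = 0.295011
So the posterior for Subpopulation D is 0.0584688 / 0.295011 ≈ 0.1982.

0.1982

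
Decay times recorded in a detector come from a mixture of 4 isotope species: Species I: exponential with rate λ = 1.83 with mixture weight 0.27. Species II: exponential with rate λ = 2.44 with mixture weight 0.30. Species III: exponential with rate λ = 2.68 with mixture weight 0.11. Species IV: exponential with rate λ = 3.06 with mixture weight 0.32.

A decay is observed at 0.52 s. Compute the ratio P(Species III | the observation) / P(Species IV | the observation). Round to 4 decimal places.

Only the two components matter; the odds are (w_i f_i(x)) / (w_j f_j(x)).
Component likelihoods at x = 0.52 s:
  f_I = 1.83·e^(−1.83·0.52) = 1.83·e^(−0.9516) = 0.706605
  f_II = 2.44·e^(−2.44·0.52) = 2.44·e^(−1.2688) = 0.686052
  f_III = 2.68·e^(−2.68·0.52) = 2.68·e^(−1.3936) = 0.665123
  f_IV = 3.06·e^(−3.06·0.52) = 3.06·e^(−1.5912) = 0.623264
Posterior odds = (w_III·f_III) / (w_IV·f_IV) = (0.11·0.665123) / (0.32·0.623264) = 0.0731635 / 0.199444 ≈ 0.3668

0.3668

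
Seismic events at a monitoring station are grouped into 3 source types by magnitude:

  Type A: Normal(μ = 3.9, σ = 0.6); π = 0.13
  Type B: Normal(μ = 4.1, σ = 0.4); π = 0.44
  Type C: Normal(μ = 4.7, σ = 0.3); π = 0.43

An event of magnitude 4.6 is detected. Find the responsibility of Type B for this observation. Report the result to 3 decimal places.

P(component k | x) = w_k·f_k(x) / marginal(x), where marginal(x) = Σ_j w_j·f_j(x).
Evaluate each component's likelihood at the observed value:
  f_A = (1/(0.6·√(2π)))·exp(−(4.6−3.9)²/(2·0.6²)) = 0.664904·exp(-0.68056) = 0.336664
  f_B = (1/(0.4·√(2π)))·exp(−(4.6−4.1)²/(2·0.4²)) = 0.997356·exp(-0.78125) = 0.456623
  f_C = (1/(0.3·√(2π)))·exp(−(4.6−4.7)²/(2·0.3²)) = 1.329808·exp(-0.05556) = 1.25794
Weight by the priors:
  w_A·f_A = 0.13 × 0.336664 = 0.0437664
  w_B·f_B = 0.44 × 0.456623 = 0.200914
  w_C·f_C = 0.43 × 1.25794 = 0.540916
Normaliser: 0.0437664 + 0.200914 + 0.540916 = 0.785596
So the posterior for Type B is 0.200914 / 0.785596 ≈ 0.256.

0.256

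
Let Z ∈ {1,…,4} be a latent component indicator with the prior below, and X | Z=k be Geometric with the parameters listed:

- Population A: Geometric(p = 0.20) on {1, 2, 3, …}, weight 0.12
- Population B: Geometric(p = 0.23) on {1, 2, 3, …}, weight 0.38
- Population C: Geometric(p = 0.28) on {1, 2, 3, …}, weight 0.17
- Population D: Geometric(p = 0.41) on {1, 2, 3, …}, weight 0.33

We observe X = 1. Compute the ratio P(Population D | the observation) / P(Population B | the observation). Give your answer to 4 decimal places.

Posterior odds = (P(Z=i) f_i(x)) / (P(Z=j) f_j(x)); the normalising sum cancels.
Evaluate each component's likelihood at the observed value:
  f_A = 0.20·(1−0.20)^0 = 0.20·1 = 0.2
  f_B = 0.23·(1−0.23)^0 = 0.23·1 = 0.23
  f_C = 0.28·(1−0.28)^0 = 0.28·1 = 0.28
  f_D = 0.41·(1−0.41)^0 = 0.41·1 = 0.41
0.1353 / 0.0874 ≈ 1.5481

1.5481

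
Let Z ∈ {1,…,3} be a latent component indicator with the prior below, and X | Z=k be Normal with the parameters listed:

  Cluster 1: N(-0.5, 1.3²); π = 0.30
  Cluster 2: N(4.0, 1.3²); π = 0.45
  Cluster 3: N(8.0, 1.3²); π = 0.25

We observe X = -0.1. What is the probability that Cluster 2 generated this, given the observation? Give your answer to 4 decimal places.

Posterior ∝ prior × likelihood, so P(k | x) ∝ w_k f_k(x); normalise over all components.
Normal densities:
  L_1 = (1/(1.3·√(2π)))·exp(−(-0.1−-0.5)²/(2·1.3²)) = 0.306879·exp(-0.04734) = 0.29269
  L_2 = (1/(1.3·√(2π)))·exp(−(-0.1−4.0)²/(2·1.3²)) = 0.306879·exp(-4.97337) = 0.00212353
  L_3 = (1/(1.3·√(2π)))·exp(−(-0.1−8.0)²/(2·1.3²)) = 0.306879·exp(-19.41124) = 1.13965e-09
Multiply by the mixture weights:
  w_1·L_1 = 0.30 × 0.29269 = 0.0878071
  w_2·L_2 = 0.45 × 0.00212353 = 0.000955588
  w_3·L_3 = 0.25 × 1.13965e-09 = 2.84912e-10
Normaliser: 0.0878071 + 0.000955588 + 2.84912e-10 = 0.0887627
P(Cluster 2 | x) ≈ 0.0108

0.0108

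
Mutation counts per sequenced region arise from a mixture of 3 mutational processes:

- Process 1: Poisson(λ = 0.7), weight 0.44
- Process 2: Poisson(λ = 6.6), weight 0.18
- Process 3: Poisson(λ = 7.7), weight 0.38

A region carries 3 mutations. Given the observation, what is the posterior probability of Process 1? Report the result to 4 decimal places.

0.3347

By Bayes' theorem, P(k | x) = P(Z=k) f_k(x) / Σ_j P(Z=j) f_j(x).
Evaluate each component's likelihood at the observed value:
  L_1 = e^(−0.7)·0.7^3/3! = 0.0283881
  L_2 = e^(−6.6)·6.6^3/3! = 0.0651834
  L_3 = e^(−7.7)·7.7^3/3! = 0.0344551
Unnormalised posteriors:
  P(Z=1)·L_1 = 0.44 × 0.0283881 = 0.0124908
  P(Z=2)·L_2 = 0.18 × 0.0651834 = 0.011733
  P(Z=3)·L_3 = 0.38 × 0.0344551 = 0.0130929
Denominator: 0.0124908 + 0.011733 + 0.0130929 = 0.0373167
Responsibility of Process 1: 0.0124908 / 0.0373167 ≈ 0.3347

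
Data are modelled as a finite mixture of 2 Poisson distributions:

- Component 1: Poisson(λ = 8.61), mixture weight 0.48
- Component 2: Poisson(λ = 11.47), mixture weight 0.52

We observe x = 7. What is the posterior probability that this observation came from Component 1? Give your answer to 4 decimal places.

0.6840

Apply Bayes' rule: the posterior for each component is proportional to its prior times its likelihood at x.
Evaluate each component's likelihood at the observed value:
  L_1 = e^(−8.61)·8.61^7/7! = 0.126857
  L_2 = e^(−11.47)·11.47^7/7! = 0.0540948
Weight by the priors:
  w_1·L_1 = 0.48 × 0.126857 = 0.0608916
  w_2·L_2 = 0.52 × 0.0540948 = 0.0281293
Marginal: 0.0608916 + 0.0281293 = 0.0890209
So the posterior for Component 1 is 0.0608916 / 0.0890209 ≈ 0.6840.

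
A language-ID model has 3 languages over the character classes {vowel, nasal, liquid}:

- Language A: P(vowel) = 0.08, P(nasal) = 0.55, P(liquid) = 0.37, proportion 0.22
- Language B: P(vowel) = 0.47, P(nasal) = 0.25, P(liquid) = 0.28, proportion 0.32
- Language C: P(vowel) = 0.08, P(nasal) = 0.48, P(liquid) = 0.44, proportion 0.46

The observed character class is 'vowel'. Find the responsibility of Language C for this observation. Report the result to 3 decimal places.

The responsibility of component k is π_k f_k(x) divided by Σ_j π_j f_j(x).
Component likelihoods at x = 'vowel':
  L_A = 0.08
  L_B = 0.47
  L_C = 0.08
Multiply by the mixture weights:
  π_A·L_A = 0.22 × 0.08 = 0.0176
  π_B·L_B = 0.32 × 0.47 = 0.1504
  π_C·L_C = 0.46 × 0.08 = 0.0368
Evidence: 0.0176 + 0.1504 + 0.0368 = 0.2048
P(Language C | 'vowel') ≈ 0.180

0.180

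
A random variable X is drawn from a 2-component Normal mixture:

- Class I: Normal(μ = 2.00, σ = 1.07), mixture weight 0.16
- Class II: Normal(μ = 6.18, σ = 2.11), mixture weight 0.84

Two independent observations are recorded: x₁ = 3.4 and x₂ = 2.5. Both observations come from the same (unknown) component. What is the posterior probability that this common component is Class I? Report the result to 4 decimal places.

P(component k | x) = w_k·f_k(x) / marginal(x), where marginal(x) = Σ_j w_j·f_j(x).
Since both observations come from the same component, the likelihood for component k is f_k(x₁)·f_k(x₂).
  p_I = [(1/(1.07·√(2π)))·exp(−(3.4−2.00)²/(2·1.07²)) = 0.372843·exp(-0.85597) = 0.15841] × [0.33428] = 0.0529533
  p_II = [(1/(2.11·√(2π)))·exp(−(3.4−6.18)²/(2·2.11²)) = 0.189072·exp(-0.86795) = 0.0793746] × [0.0413151] = 0.00327937
Weight by the priors:
  w_I·p_I = 0.16 × 0.0529533 = 0.00847253
  w_II·p_II = 0.84 × 0.00327937 = 0.00275467
Denominator: 0.00847253 + 0.00275467 = 0.0112272
So the posterior for Class I is 0.00847253 / 0.0112272 ≈ 0.7546.

0.7546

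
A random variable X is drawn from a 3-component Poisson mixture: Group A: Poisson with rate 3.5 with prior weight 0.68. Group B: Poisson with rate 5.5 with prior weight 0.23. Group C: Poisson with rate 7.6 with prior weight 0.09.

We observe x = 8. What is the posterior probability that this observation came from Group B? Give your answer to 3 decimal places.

0.450

P(component k | x) = π_k·f_k(x) / marginal(x), where marginal(x) = Σ_j π_j·f_j(x).
Component likelihoods at x = 8:
  p_A = 0.0168653
  p_B = 0.0848714
  p_C = 0.13815
Multiply by the mixture weights:
  π_A·p_A = 0.68 × 0.0168653 = 0.0114684
  π_B·p_B = 0.23 × 0.0848714 = 0.0195204
  π_C·p_C = 0.09 × 0.13815 = 0.0124335
Normaliser: 0.0114684 + 0.0195204 + 0.0124335 = 0.0434223
P(Group B | data) = 0.0195204 / 0.0434223 ≈ 0.450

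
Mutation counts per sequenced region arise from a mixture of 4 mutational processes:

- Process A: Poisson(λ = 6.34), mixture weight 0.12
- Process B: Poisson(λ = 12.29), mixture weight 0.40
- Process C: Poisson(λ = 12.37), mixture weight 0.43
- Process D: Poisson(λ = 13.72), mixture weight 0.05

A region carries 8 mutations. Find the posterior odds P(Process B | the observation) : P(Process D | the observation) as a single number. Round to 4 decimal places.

Posterior odds = (P(Z=i) f_i(x)) / (P(Z=j) f_j(x)); the normalising sum cancels.
Component likelihoods at x = 8 mutations:
  p_A = 0.114226
  p_B = 0.0593493
  p_C = 0.0577051
  p_D = 0.0342604
0.0237397 / 0.00171302 ≈ 13.8584

13.8584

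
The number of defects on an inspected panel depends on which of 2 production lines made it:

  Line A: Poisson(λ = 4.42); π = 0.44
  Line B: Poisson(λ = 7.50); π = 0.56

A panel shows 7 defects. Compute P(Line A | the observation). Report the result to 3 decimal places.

0.297

By Bayes' theorem, P(k | x) = P(Z=k) f_k(x) / Σ_j P(Z=j) f_j(x).
Poisson probabilities:
  p_A = e^(−4.42)·4.42^7/7! = 0.0786944
  p_B = e^(−7.50)·7.50^7/7! = 0.146484
Weight by the priors:
  P(Z=A)·p_A = 0.44 × 0.0786944 = 0.0346255
  P(Z=B)·p_B = 0.56 × 0.146484 = 0.0820309
Denominator: 0.0346255 + 0.0820309 = 0.116656
Responsibility of Line A: 0.0346255 / 0.116656 ≈ 0.297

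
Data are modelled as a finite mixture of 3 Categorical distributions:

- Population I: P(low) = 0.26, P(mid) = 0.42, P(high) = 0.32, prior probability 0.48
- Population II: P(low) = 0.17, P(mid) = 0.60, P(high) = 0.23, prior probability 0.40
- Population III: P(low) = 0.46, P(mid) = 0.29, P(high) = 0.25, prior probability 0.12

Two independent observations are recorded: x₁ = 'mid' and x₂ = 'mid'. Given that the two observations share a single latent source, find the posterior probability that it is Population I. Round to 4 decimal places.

Posterior ∝ prior × likelihood, so P(k | x) ∝ π_k f_k(x); normalise over all components.
Since both observations come from the same component, the likelihood for component k is f_k(x₁)·f_k(x₂).
  p_I = [P(mid | comp) = 0.42] × [0.42] = 0.1764
  p_II = [P(mid | comp) = 0.60] × [0.6] = 0.36
  p_III = [P(mid | comp) = 0.29] × [0.29] = 0.0841
Multiply by the mixture weights:
  π_I·p_I = 0.48 × 0.1764 = 0.084672
  π_II·p_II = 0.40 × 0.36 = 0.144
  π_III·p_III = 0.12 × 0.0841 = 0.010092
Denominator: 0.084672 + 0.144 + 0.010092 = 0.238764
P(Population I | x) ≈ 0.3546

0.3546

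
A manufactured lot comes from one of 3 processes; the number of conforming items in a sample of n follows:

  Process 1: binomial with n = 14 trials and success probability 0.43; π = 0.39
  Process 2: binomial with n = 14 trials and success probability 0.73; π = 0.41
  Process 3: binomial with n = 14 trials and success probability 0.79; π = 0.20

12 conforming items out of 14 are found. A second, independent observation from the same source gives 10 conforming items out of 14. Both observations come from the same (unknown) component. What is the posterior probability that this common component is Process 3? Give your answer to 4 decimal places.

0.3802

P(component k | x) = P(Z=k)·f_k(x) / marginal(x), where marginal(x) = Σ_j P(Z=j)·f_j(x).
Since both observations come from the same component, the likelihood for component k is f_k(x₁)·f_k(x₂).
  p_1 = [C(14,12)·0.43^12·0.57^2 = 91·3.99596e-05·0.3249 = 0.00118144] × [0.0228359] = 2.69793e-05
  p_2 = [C(14,12)·0.73^12·0.27^2 = 91·0.022902·0.0729 = 0.15193] × [0.228622] = 0.0347345
  p_3 = [C(14,12)·0.79^12·0.21^2 = 91·0.0590915·0.0441 = 0.23714] × [0.184324] = 0.0437106
Unnormalised posteriors:
  P(Z=1)·p_1 = 0.39 × 2.69793e-05 = 1.05219e-05
  P(Z=2)·p_2 = 0.41 × 0.0347345 = 0.0142411
  P(Z=3)·p_3 = 0.20 × 0.0437106 = 0.00874213
Denominator: 1.05219e-05 + 0.0142411 + 0.00874213 = 0.0229938
P(Process 3 | x) = 0.00874213 / 0.0229938 ≈ 0.3802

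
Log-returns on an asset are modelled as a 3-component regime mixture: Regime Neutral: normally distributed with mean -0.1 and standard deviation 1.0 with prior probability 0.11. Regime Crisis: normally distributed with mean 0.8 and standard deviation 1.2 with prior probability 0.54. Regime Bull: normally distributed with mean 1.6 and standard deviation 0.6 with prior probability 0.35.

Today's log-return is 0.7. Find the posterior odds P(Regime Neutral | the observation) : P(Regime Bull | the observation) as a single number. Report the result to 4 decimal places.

0.4218

Only the two components matter; the odds are (w_i f_i(x)) / (w_j f_j(x)).
Normal densities:
  f_Neutral = (1/(1.0·√(2π)))·exp(−(0.7−-0.1)²/(2·1.0²)) = 0.398942·exp(-0.32000) = 0.289692
  f_Crisis = (1/(1.2·√(2π)))·exp(−(0.7−0.8)²/(2·1.2²)) = 0.332452·exp(-0.00347) = 0.3313
  f_Bull = (1/(0.6·√(2π)))·exp(−(0.7−1.6)²/(2·0.6²)) = 0.664904·exp(-1.12500) = 0.215863
Posterior odds = (w_Neutral·f_Neutral) / (w_Bull·f_Bull) = (0.11·0.289692) / (0.35·0.215863) = 0.0318661 / 0.0755519 ≈ 0.4218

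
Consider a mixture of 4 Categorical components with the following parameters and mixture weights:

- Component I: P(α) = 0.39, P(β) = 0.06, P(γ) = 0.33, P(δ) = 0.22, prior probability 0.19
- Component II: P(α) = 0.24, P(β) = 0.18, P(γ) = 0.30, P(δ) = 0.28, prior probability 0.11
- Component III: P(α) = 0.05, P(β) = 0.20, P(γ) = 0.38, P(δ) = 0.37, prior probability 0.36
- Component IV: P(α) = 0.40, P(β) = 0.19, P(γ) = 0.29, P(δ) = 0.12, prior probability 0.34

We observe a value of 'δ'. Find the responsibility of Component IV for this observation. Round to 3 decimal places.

0.165

By Bayes' theorem, P(k | x) = w_k f_k(x) / Σ_j w_j f_j(x).
Categorical probabilities:
  f_I = P(δ | comp) = 0.22
  f_II = P(δ | comp) = 0.28
  f_III = P(δ | comp) = 0.37
  f_IV = P(δ | comp) = 0.12
Multiply by the mixture weights:
  w_I·f_I = 0.19 × 0.22 = 0.0418
  w_II·f_II = 0.11 × 0.28 = 0.0308
  w_III·f_III = 0.36 × 0.37 = 0.1332
  w_IV·f_IV = 0.34 × 0.12 = 0.0408
Normaliser: 0.0418 + 0.0308 + 0.1332 + 0.0408 = 0.2466
P(Component IV | x) ≈ 0.165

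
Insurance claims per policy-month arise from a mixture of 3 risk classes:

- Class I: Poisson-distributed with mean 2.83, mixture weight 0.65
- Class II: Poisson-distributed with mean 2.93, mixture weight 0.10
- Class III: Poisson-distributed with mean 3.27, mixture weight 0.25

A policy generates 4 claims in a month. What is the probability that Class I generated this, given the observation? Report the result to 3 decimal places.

Posterior ∝ prior × likelihood, so P(k | x) ∝ P(Z=k) f_k(x); normalise over all components.
Evaluate each component's likelihood at the observed value:
  p_I = e^(−2.83)·2.83^4/4! = 0.157718
  p_II = e^(−2.93)·2.93^4/4! = 0.163975
  p_III = e^(−3.27)·3.27^4/4! = 0.181066
Unnormalised posteriors:
  P(Z=I)·p_I = 0.65 × 0.157718 = 0.102517
  P(Z=II)·p_II = 0.10 × 0.163975 = 0.0163975
  P(Z=III)·p_III = 0.25 × 0.181066 = 0.0452665
Marginal: 0.102517 + 0.0163975 + 0.0452665 = 0.164181
P(Class I | the observation) ≈ 0.624

0.624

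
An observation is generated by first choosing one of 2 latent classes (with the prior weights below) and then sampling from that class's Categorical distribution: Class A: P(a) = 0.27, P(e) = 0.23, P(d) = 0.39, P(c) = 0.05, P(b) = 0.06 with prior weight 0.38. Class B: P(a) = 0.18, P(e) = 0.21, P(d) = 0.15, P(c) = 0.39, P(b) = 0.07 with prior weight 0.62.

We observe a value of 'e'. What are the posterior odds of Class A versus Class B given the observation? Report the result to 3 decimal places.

Since P(k|x) ∝ π_k f_k(x), the posterior odds are π_i f_i(x) / (π_j f_j(x)).
Evaluate each component's likelihood at the observed value:
  p_A = P(e | comp) = 0.23
  p_B = P(e | comp) = 0.21
Odds = (0.38/0.62) × (0.23/0.21) = 0.612903 × 1.09524 ≈ 0.671

0.671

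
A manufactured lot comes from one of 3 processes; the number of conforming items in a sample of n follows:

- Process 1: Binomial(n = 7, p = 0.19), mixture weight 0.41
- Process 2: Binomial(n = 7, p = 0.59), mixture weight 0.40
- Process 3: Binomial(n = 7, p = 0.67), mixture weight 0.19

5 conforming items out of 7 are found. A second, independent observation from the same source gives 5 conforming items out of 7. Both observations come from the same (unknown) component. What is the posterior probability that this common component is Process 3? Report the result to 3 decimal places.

0.415

The responsibility of component k is π_k f_k(x) divided by Σ_j π_j f_j(x).
Since both observations come from the same component, the likelihood for component k is f_k(x₁)·f_k(x₂).
  p_1 = [C(7,5)·0.19^5·0.81^2 = 21·0.00024761·0.6561 = 0.00341159] × [0.00341159] = 1.1639e-05
  p_2 = [C(7,5)·0.59^5·0.41^2 = 21·0.0714924·0.1681 = 0.252375] × [0.252375] = 0.0636934
  p_3 = [C(7,5)·0.67^5·0.33^2 = 21·0.135013·0.1089 = 0.30876] × [0.30876] = 0.0953328
Unnormalised posteriors:
  π_1·p_1 = 0.41 × 1.1639e-05 = 4.77198e-06
  π_2·p_2 = 0.40 × 0.0636934 = 0.0254773
  π_3·p_3 = 0.19 × 0.0953328 = 0.0181132
Normaliser: 4.77198e-06 + 0.0254773 + 0.0181132 = 0.0435953
P(Process 3 | x) ≈ 0.415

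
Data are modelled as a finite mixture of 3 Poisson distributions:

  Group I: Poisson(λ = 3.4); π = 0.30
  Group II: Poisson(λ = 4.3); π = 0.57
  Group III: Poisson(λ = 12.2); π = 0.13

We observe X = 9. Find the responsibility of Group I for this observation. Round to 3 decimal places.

0.072

Posterior ∝ prior × likelihood, so P(k | x) ∝ π_k f_k(x); normalise over all components.
Component likelihoods at x = 9:
  p_I = e^(−3.4)·3.4^9/9! = 0.00558401
  p_II = e^(−4.3)·4.3^9/9! = 0.0187926
  p_III = e^(−12.2)·12.2^9/9! = 0.0830009
Multiply by the mixture weights:
  π_I·p_I = 0.30 × 0.00558401 = 0.0016752
  π_II·p_II = 0.57 × 0.0187926 = 0.0107118
  π_III·p_III = 0.13 × 0.0830009 = 0.0107901
Denominator: 0.0016752 + 0.0107118 + 0.0107901 = 0.0231771
Responsibility of Group I: 0.0016752 / 0.0231771 ≈ 0.072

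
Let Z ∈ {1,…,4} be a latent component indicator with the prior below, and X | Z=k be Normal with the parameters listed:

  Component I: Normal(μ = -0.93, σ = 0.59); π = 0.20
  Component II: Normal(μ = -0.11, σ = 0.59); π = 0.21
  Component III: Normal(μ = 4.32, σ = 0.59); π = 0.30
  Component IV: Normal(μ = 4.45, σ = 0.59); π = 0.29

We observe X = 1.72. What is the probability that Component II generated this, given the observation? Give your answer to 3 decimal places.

P(component k | x) = w_k·f_k(x) / marginal(x), where marginal(x) = Σ_j w_j·f_j(x).
Component likelihoods at x = 1.72:
  p_I = (1/(0.59·√(2π)))·exp(−(1.72−-0.93)²/(2·0.59²)) = 0.676173·exp(-10.08690) = 2.81432e-05
  p_II = (1/(0.59·√(2π)))·exp(−(1.72−-0.11)²/(2·0.59²)) = 0.676173·exp(-4.81026) = 0.00550796
  p_III = (1/(0.59·√(2π)))·exp(−(1.72−4.32)²/(2·0.59²)) = 0.676173·exp(-9.70985) = 4.1032e-05
  p_IV = (1/(0.59·√(2π)))·exp(−(1.72−4.45)²/(2·0.59²)) = 0.676173·exp(-10.70511) = 1.51665e-05
Multiply by the mixture weights:
  w_I·p_I = 0.20 × 2.81432e-05 = 5.62863e-06
  w_II·p_II = 0.21 × 0.00550796 = 0.00115667
  w_III·p_III = 0.30 × 4.1032e-05 = 1.23096e-05
  w_IV·p_IV = 0.29 × 1.51665e-05 = 4.39829e-06
Sum: 5.62863e-06 + 0.00115667 + 1.23096e-05 + 4.39829e-06 = 0.00117901
Responsibility of Component II: 0.00115667 / 0.00117901 ≈ 0.981

0.981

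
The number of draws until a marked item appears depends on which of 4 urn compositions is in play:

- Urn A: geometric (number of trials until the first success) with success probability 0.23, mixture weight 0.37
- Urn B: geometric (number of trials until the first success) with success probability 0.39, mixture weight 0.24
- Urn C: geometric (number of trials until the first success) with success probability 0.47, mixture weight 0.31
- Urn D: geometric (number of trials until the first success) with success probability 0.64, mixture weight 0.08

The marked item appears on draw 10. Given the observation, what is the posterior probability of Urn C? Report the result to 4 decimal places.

P(component k | x) = P(Z=k)·f_k(x) / marginal(x), where marginal(x) = Σ_j P(Z=j)·f_j(x).
Evaluate each component's likelihood at the observed value:
  L_A = 0.0218849
  L_B = 0.00456072
  L_C = 0.00155089
  L_D = 6.49984e-05
Multiply by the mixture weights:
  P(Z=A)·L_A = 0.37 × 0.0218849 = 0.00809741
  P(Z=B)·L_B = 0.24 × 0.00456072 = 0.00109457
  P(Z=C)·L_C = 0.31 × 0.00155089 = 0.000480776
  P(Z=D)·L_D = 0.08 × 6.49984e-05 = 5.19987e-06
Normaliser: 0.00809741 + 0.00109457 + 0.000480776 + 5.19987e-06 = 0.00967796
So the posterior for Urn C is 0.000480776 / 0.00967796 ≈ 0.0497.

0.0497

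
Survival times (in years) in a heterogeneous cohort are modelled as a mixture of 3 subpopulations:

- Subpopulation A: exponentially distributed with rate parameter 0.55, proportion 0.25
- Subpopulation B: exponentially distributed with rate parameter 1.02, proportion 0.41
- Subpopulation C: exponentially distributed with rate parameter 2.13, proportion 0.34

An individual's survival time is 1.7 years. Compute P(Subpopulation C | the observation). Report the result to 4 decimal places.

0.1316

P(component k | x) = P(Z=k)·f_k(x) / marginal(x), where marginal(x) = Σ_j P(Z=j)·f_j(x).
Component likelihoods at x = 1.7 years:
  f_A = 0.215922
  f_B = 0.180108
  f_C = 0.0569901
Prior × likelihood for each component:
  P(Z=A)·f_A = 0.25 × 0.215922 = 0.0539806
  P(Z=B)·f_B = 0.41 × 0.180108 = 0.0738444
  P(Z=C)·f_C = 0.34 × 0.0569901 = 0.0193766
Normaliser: 0.0539806 + 0.0738444 + 0.0193766 = 0.147202
Responsibility of Subpopulation C: 0.0193766 / 0.147202 ≈ 0.1316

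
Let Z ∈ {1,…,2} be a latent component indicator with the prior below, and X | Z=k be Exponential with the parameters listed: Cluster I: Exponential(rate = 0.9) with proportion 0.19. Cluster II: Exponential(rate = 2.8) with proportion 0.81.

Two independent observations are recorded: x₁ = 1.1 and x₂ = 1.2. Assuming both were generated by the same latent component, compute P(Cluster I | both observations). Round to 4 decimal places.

0.6570

Posterior ∝ prior × likelihood, so P(k | x) ∝ π_k f_k(x); normalise over all components.
Since both observations come from the same component, the likelihood for component k is f_k(x₁)·f_k(x₂).
  L_I = [0.334419] × [0.305636] = 0.10221
  L_II = [0.128686] × [0.0972587] = 0.0125158
Unnormalised posteriors:
  π_I·L_I = 0.19 × 0.10221 = 0.01942
  π_II·L_II = 0.81 × 0.0125158 = 0.0101378
Sum: 0.01942 + 0.0101378 = 0.0295578
So the posterior for Cluster I is 0.01942 / 0.0295578 ≈ 0.6570.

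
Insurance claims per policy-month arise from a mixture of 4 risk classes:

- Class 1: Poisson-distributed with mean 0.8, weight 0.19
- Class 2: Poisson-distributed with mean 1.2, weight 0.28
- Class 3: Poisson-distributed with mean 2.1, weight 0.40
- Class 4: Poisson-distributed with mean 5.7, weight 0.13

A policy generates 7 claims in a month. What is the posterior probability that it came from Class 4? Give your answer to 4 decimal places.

0.9029

Posterior ∝ prior × likelihood, so P(k | x) ∝ π_k f_k(x); normalise over all components.
Evaluate each component's likelihood at the observed value:
  f_1 = e^(−0.8)·0.8^7/7! = 1.86966e-05
  f_2 = e^(−1.2)·1.2^7/7! = 0.000214134
  f_3 = e^(−2.1)·2.1^7/7! = 0.00437609
  f_4 = e^(−5.7)·5.7^7/7! = 0.129782
Unnormalised posteriors:
  π_1·f_1 = 0.19 × 1.86966e-05 = 3.55236e-06
  π_2·f_2 = 0.28 × 0.000214134 = 5.99574e-05
  π_3·f_3 = 0.40 × 0.00437609 = 0.00175044
  π_4·f_4 = 0.13 × 0.129782 = 0.0168717
Denominator: 3.55236e-06 + 5.99574e-05 + 0.00175044 + 0.0168717 = 0.0186856
Responsibility of Class 4: 0.0168717 / 0.0186856 ≈ 0.9029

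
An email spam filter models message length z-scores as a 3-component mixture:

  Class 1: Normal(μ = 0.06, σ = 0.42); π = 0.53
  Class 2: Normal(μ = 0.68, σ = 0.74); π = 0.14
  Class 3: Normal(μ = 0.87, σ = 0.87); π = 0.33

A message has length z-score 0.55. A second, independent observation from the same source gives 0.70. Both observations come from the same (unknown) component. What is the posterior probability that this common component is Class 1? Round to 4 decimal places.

0.4224

P(component k | x) = π_k·f_k(x) / marginal(x), where marginal(x) = Σ_j π_j·f_j(x).
Since both observations come from the same component, the likelihood for component k is f_k(x₁)·f_k(x₂).
  p_1 = [0.480949] × [0.297472] = 0.143069
  p_2 = [0.530856] × [0.538914] = 0.286086
  p_3 = [0.428562] × [0.449883] = 0.192803
Multiply by the mixture weights:
  π_1·p_1 = 0.53 × 0.143069 = 0.0758265
  π_2·p_2 = 0.14 × 0.286086 = 0.040052
  π_3·p_3 = 0.33 × 0.192803 = 0.0636249
Evidence: 0.0758265 + 0.040052 + 0.0636249 = 0.179503
P(Class 1 | x₁,x₂) = 0.0758265 / 0.179503 ≈ 0.4224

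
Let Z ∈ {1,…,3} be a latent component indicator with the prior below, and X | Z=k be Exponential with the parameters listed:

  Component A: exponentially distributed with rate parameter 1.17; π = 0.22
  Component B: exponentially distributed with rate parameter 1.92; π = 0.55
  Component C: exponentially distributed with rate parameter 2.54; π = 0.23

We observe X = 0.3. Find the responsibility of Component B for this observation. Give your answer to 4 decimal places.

0.5667

By Bayes' theorem, P(k | x) = π_k f_k(x) / Σ_j π_j f_j(x).
Exponential densities:
  f_A = 1.17·e^(−1.17·0.3) = 1.17·e^(−0.3510) = 0.823661
  f_B = 1.92·e^(−1.92·0.3) = 1.92·e^(−0.5760) = 1.07931
  f_C = 2.54·e^(−2.54·0.3) = 2.54·e^(−0.7620) = 1.1855
Weight by the priors:
  π_A·f_A = 0.22 × 0.823661 = 0.181205
  π_B·f_B = 0.55 × 1.07931 = 0.593622
  π_C·f_C = 0.23 × 1.1855 = 0.272665
Denominator: 0.181205 + 0.593622 + 0.272665 = 1.04749
P(Component B | data) ≈ 0.5667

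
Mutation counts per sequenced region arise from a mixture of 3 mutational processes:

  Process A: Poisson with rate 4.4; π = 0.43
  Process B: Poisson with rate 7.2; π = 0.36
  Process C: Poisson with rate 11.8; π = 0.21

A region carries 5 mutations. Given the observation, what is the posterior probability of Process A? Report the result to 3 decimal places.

0.610

The responsibility of component k is P(Z=k) f_k(x) divided by Σ_j P(Z=j) f_j(x).
Component likelihoods at x = 5 mutations:
  f_A = 0.168728
  f_B = 0.120382
  f_C = 0.0143072
Multiply by the mixture weights:
  P(Z=A)·f_A = 0.43 × 0.168728 = 0.0725529
  P(Z=B)·f_B = 0.36 × 0.120382 = 0.0433375
  P(Z=C)·f_C = 0.21 × 0.0143072 = 0.00300451
Marginal: 0.0725529 + 0.0433375 + 0.00300451 = 0.118895
P(Process A | 5 mutations) ≈ 0.610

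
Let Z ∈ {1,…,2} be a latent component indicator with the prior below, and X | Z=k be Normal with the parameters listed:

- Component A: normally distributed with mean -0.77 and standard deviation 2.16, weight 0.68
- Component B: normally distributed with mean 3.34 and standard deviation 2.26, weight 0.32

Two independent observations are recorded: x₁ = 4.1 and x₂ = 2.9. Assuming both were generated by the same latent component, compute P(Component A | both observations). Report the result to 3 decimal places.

0.045

Posterior ∝ prior × likelihood, so P(k | x) ∝ P(Z=k) f_k(x); normalise over all components.
Since both observations come from the same component, the likelihood for component k is f_k(x₁)·f_k(x₂).
  L_A = [(1/(2.16·√(2π)))·exp(−(4.1−-0.77)²/(2·2.16²)) = 0.184696·exp(-2.54168) = 0.0145419] × [0.0436098] = 0.000634168
  L_B = [(1/(2.26·√(2π)))·exp(−(4.1−3.34)²/(2·2.26²)) = 0.176523·exp(-0.05654) = 0.166819] × [0.173209] = 0.0288946
Weight by the priors:
  P(Z=A)·L_A = 0.68 × 0.000634168 = 0.000431234
  P(Z=B)·L_B = 0.32 × 0.0288946 = 0.00924626
Normaliser: 0.000431234 + 0.00924626 = 0.00967749
Responsibility of Component A: 0.000431234 / 0.00967749 ≈ 0.045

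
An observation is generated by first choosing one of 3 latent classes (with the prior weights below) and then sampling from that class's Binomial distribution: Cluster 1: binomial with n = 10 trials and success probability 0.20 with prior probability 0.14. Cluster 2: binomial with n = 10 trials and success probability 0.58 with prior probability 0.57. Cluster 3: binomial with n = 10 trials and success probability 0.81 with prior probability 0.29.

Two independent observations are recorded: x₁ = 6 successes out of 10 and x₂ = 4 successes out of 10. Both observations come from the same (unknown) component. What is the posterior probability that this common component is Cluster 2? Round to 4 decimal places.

0.9913

Posterior ∝ prior × likelihood, so P(k | x) ∝ π_k f_k(x); normalise over all components.
Since both observations come from the same component, the likelihood for component k is f_k(x₁)·f_k(x₂).
  p_1 = [0.00550502] × [0.0880804] = 0.000484885
  p_2 = [0.248762] × [0.130445] = 0.0324498
  p_3 = [0.0772936] × [0.00425286] = 0.000328719
Unnormalised posteriors:
  π_1·p_1 = 0.14 × 0.000484885 = 6.78838e-05
  π_2·p_2 = 0.57 × 0.0324498 = 0.0184964
  π_3·p_3 = 0.29 × 0.000328719 = 9.53285e-05
Evidence: 6.78838e-05 + 0.0184964 + 9.53285e-05 = 0.0186596
So the posterior for Cluster 2 is 0.0184964 / 0.0186596 ≈ 0.9913.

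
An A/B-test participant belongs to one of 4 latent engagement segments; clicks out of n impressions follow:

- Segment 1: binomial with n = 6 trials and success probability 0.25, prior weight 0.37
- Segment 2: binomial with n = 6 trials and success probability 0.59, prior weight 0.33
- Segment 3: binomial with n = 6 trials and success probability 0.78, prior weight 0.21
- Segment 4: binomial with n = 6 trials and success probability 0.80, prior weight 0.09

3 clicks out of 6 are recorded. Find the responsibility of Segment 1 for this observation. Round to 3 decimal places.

0.286

Posterior ∝ prior × likelihood, so P(k | x) ∝ P(Z=k) f_k(x); normalise over all components.
Binomial probabilities:
  L_1 = C(6,3)·0.25^3·0.75^3 = 20·0.015625·0.421875 = 0.131836
  L_2 = C(6,3)·0.59^3·0.41^3 = 20·0.205379·0.068921 = 0.283099
  L_3 = C(6,3)·0.78^3·0.22^3 = 20·0.474552·0.010648 = 0.101061
  L_4 = C(6,3)·0.80^3·0.20^3 = 20·0.512·0.008 = 0.08192
Prior × likelihood for each component:
  P(Z=1)·L_1 = 0.37 × 0.131836 = 0.0487793
  P(Z=2)·L_2 = 0.33 × 0.283099 = 0.0934225
  P(Z=3)·L_3 = 0.21 × 0.101061 = 0.0212227
  P(Z=4)·L_4 = 0.09 × 0.08192 = 0.0073728
Denominator: 0.0487793 + 0.0934225 + 0.0212227 + 0.0073728 = 0.170797
P(Segment 1 | data) ≈ 0.286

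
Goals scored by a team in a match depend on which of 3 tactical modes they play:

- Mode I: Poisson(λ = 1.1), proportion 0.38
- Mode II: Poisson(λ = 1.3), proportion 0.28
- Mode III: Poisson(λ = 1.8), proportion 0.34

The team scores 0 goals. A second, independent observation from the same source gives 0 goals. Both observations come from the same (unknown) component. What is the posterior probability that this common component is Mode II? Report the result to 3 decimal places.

Posterior ∝ prior × likelihood, so P(k | x) ∝ P(Z=k) f_k(x); normalise over all components.
Since both observations come from the same component, the likelihood for component k is f_k(x₁)·f_k(x₂).
  p_I = [0.332871] × [0.332871] = 0.110803
  p_II = [0.272532] × [0.272532] = 0.0742736
  p_III = [0.165299] × [0.165299] = 0.0273237
Multiply by the mixture weights:
  P(Z=I)·p_I = 0.38 × 0.110803 = 0.0421052
  P(Z=II)·p_II = 0.28 × 0.0742736 = 0.0207966
  P(Z=III)·p_III = 0.34 × 0.0273237 = 0.00929007
Normaliser: 0.0421052 + 0.0207966 + 0.00929007 = 0.0721919
Responsibility of Mode II: 0.0207966 / 0.0721919 ≈ 0.288

0.288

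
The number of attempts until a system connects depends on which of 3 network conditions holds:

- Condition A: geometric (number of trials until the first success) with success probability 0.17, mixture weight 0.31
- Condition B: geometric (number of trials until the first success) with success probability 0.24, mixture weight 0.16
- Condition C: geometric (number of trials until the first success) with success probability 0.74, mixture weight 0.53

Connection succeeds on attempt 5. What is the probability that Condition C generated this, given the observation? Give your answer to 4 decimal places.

Posterior ∝ prior × likelihood, so P(k | x) ∝ π_k f_k(x); normalise over all components.
Component likelihoods at x = 5:
  f_A = 0.17·(1−0.17)^4 = 0.17·0.474583 = 0.0806791
  f_B = 0.24·(1−0.24)^4 = 0.24·0.333622 = 0.0800692
  f_C = 0.74·(1−0.74)^4 = 0.74·0.00456976 = 0.00338162
Unnormalised posteriors:
  π_A·f_A = 0.31 × 0.0806791 = 0.0250105
  π_B·f_B = 0.16 × 0.0800692 = 0.0128111
  π_C·f_C = 0.53 × 0.00338162 = 0.00179226
Marginal: 0.0250105 + 0.0128111 + 0.00179226 = 0.0396139
So the posterior for Condition C is 0.00179226 / 0.0396139 ≈ 0.0452.

0.0452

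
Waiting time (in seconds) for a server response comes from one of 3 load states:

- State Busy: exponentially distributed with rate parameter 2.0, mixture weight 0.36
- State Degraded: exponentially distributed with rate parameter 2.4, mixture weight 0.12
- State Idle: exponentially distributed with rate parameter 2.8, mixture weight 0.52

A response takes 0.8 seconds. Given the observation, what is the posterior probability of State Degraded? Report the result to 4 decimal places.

0.1232

Posterior ∝ prior × likelihood, so P(k | x) ∝ π_k f_k(x); normalise over all components.
Evaluate each component's likelihood at the observed value:
  f_Busy = 0.403793
  f_Degraded = 0.351857
  f_Idle = 0.298084
Weight by the priors:
  π_Busy·f_Busy = 0.36 × 0.403793 = 0.145365
  π_Degraded·f_Degraded = 0.12 × 0.351857 = 0.0422228
  π_Idle·f_Idle = 0.52 × 0.298084 = 0.155004
Evidence: 0.145365 + 0.0422228 + 0.155004 = 0.342592
So the posterior for State Degraded is 0.0422228 / 0.342592 ≈ 0.1232.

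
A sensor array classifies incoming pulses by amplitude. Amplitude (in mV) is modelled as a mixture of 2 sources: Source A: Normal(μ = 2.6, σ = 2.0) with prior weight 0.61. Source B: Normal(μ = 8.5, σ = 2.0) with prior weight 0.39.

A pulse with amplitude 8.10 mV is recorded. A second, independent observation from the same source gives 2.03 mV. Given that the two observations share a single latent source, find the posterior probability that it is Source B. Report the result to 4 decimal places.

0.1326

By Bayes' theorem, P(k | x) = π_k f_k(x) / Σ_j π_j f_j(x).
Since both observations come from the same component, the likelihood for component k is f_k(x₁)·f_k(x₂).
  L_A = [0.00454678] × [0.191532] = 0.000870856
  L_B = [0.195521] × [0.00106509] = 0.000208247
Unnormalised posteriors:
  π_A·L_A = 0.61 × 0.000870856 = 0.000531222
  π_B·L_B = 0.39 × 0.000208247 = 8.12165e-05
Denominator: 0.000531222 + 8.12165e-05 = 0.000612439
P(Source B | x₁,x₂) = 8.12165e-05 / 0.000612439 ≈ 0.1326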